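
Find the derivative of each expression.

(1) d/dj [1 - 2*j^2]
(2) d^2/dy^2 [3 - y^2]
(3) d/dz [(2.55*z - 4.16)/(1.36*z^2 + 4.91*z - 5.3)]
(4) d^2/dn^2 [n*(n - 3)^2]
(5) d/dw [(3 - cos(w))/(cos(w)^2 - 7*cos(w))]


(1) = -4*j
(2) = -2
(3) = (-3.468*z^2 + 11.3152*z + 6.9106)/(1.8496*z^4 + 13.3552*z^3 + 9.6921*z^2 - 52.046*z + 28.09)
(4) = 6*n - 12
(5) = (-sin(w) - 21*sin(w)/cos(w)^2 + 6*tan(w))/(cos(w) - 7)^2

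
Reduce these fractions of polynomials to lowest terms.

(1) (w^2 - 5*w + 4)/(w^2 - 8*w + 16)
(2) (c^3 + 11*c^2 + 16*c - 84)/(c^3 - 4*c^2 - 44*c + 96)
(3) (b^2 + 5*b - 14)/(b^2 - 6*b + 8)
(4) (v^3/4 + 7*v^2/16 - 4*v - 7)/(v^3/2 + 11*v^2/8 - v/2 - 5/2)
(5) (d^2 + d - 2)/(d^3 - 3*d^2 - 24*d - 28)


(1) = (w - 1)/(w - 4)
(2) = (c + 7)/(c - 8)
(3) = (b + 7)/(b - 4)
(4) = (4*v^3 + 7*v^2 - 64*v - 112)/(8*v^3 + 22*v^2 - 8*v - 40)
(5) = (d - 1)/(d^2 - 5*d - 14)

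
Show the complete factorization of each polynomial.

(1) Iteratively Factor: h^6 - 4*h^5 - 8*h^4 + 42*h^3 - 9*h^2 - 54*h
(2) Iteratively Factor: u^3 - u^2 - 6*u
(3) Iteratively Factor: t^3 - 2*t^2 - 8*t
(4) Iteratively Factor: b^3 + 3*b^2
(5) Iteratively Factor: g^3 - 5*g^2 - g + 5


(1) = (h)*(h^5 - 4*h^4 - 8*h^3 + 42*h^2 - 9*h - 54) = h*(h - 3)*(h^4 - h^3 - 11*h^2 + 9*h + 18) = h*(h - 3)*(h + 3)*(h^3 - 4*h^2 + h + 6) = h*(h - 3)^2*(h + 3)*(h^2 - h - 2) = h*(h - 3)^2*(h - 2)*(h + 3)*(h + 1)
(2) = (u - 3)*(u^2 + 2*u) = u*(u - 3)*(u + 2)
(3) = (t)*(t^2 - 2*t - 8) = t*(t - 4)*(t + 2)
(4) = (b)*(b^2 + 3*b) = b*(b + 3)*(b)
(5) = (g - 5)*(g^2 - 1) = (g - 5)*(g + 1)*(g - 1)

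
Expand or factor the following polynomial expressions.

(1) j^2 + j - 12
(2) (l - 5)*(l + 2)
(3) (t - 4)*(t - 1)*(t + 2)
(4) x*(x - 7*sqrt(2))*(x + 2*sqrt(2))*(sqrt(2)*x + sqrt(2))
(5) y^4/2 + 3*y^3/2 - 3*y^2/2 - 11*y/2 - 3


(1) = (j - 3)*(j + 4)
(2) = l^2 - 3*l - 10
(3) = t^3 - 3*t^2 - 6*t + 8
(4) = sqrt(2)*x^4 - 10*x^3 + sqrt(2)*x^3 - 28*sqrt(2)*x^2 - 10*x^2 - 28*sqrt(2)*x
(5) = (y/2 + 1/2)*(y - 2)*(y + 1)*(y + 3)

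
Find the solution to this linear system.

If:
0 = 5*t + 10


Then:
t = -2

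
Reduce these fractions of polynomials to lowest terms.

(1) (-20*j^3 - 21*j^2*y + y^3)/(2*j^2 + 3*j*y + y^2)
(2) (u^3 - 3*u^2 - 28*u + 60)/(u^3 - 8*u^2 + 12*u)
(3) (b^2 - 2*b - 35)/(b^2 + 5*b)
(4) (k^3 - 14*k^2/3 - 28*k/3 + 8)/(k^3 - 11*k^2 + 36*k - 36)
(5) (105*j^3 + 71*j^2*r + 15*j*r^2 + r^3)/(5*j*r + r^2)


(1) = (-20*j^2 - j*y + y^2)/(2*j + y)
(2) = (u + 5)/u
(3) = (b - 7)/b
(4) = (3*k^2 + 4*k - 4)/(3*k^2 - 15*k + 18)
(5) = (21*j^2 + 10*j*r + r^2)/r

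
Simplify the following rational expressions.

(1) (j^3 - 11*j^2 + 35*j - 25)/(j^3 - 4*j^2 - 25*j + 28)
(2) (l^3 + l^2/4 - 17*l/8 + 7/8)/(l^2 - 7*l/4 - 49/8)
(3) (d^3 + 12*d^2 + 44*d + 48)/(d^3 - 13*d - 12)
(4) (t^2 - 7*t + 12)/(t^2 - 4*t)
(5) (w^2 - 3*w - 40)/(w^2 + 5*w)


(1) = (j^2 - 10*j + 25)/(j^2 - 3*j - 28)
(2) = (2*l^2 - 3*l + 1)/(2*l - 7)
(3) = (d^3 + 12*d^2 + 44*d + 48)/(d^3 - 13*d - 12)
(4) = (t - 3)/t
(5) = (w - 8)/w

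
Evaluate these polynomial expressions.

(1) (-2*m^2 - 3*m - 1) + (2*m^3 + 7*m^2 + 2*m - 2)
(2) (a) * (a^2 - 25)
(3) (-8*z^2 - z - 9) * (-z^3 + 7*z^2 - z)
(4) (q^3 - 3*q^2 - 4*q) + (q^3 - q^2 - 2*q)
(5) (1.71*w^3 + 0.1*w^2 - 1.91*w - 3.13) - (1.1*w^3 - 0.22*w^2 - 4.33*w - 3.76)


(1) = 2*m^3 + 5*m^2 - m - 3
(2) = a^3 - 25*a
(3) = 8*z^5 - 55*z^4 + 10*z^3 - 62*z^2 + 9*z
(4) = 2*q^3 - 4*q^2 - 6*q
(5) = 0.61*w^3 + 0.32*w^2 + 2.42*w + 0.63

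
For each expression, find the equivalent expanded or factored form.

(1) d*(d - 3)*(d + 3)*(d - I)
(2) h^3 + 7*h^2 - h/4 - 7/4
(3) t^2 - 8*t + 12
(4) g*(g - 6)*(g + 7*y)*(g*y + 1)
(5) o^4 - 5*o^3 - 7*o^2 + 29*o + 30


(1) = d^4 - I*d^3 - 9*d^2 + 9*I*d
(2) = (h - 1/2)*(h + 1/2)*(h + 7)
(3) = (t - 6)*(t - 2)
(4) = g^4*y + 7*g^3*y^2 - 6*g^3*y + g^3 - 42*g^2*y^2 + 7*g^2*y - 6*g^2 - 42*g*y
(5) = (o - 5)*(o - 3)*(o + 1)*(o + 2)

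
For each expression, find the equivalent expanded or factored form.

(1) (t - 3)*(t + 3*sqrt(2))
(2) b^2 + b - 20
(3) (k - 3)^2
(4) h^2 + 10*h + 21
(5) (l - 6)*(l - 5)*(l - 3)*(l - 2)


(1) = t^2 - 3*t + 3*sqrt(2)*t - 9*sqrt(2)
(2) = (b - 4)*(b + 5)
(3) = k^2 - 6*k + 9
(4) = (h + 3)*(h + 7)
(5) = l^4 - 16*l^3 + 91*l^2 - 216*l + 180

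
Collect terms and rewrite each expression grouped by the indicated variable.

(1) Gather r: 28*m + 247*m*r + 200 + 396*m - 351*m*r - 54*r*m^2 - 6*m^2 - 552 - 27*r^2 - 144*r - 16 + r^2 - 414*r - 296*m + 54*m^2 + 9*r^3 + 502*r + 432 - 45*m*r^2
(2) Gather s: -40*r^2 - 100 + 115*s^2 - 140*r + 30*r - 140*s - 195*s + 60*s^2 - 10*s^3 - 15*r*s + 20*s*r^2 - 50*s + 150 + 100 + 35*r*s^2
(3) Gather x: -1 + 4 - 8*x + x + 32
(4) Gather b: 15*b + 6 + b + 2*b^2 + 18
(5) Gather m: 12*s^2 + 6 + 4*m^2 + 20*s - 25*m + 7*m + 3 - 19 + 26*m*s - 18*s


(1) = 48*m^2 + 128*m + 9*r^3 + r^2*(-45*m - 26) + r*(-54*m^2 - 104*m - 56) + 64
(2) = -40*r^2 - 110*r - 10*s^3 + s^2*(35*r + 175) + s*(20*r^2 - 15*r - 385) + 150
(3) = 35 - 7*x
(4) = 2*b^2 + 16*b + 24
(5) = 4*m^2 + m*(26*s - 18) + 12*s^2 + 2*s - 10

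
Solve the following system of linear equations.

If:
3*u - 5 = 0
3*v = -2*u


Then:
u = 5/3
v = -10/9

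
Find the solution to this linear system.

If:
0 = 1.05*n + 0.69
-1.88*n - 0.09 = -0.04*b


Then:
b = -28.64
n = -0.66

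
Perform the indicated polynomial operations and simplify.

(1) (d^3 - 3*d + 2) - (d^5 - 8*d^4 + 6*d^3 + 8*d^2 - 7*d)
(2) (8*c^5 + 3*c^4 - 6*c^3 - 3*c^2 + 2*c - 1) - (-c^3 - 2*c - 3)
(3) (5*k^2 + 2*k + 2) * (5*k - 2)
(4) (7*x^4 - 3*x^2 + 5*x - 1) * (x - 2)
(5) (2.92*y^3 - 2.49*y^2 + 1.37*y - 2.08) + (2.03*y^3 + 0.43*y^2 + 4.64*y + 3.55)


(1) = -d^5 + 8*d^4 - 5*d^3 - 8*d^2 + 4*d + 2
(2) = 8*c^5 + 3*c^4 - 5*c^3 - 3*c^2 + 4*c + 2
(3) = 25*k^3 + 6*k - 4
(4) = 7*x^5 - 14*x^4 - 3*x^3 + 11*x^2 - 11*x + 2
(5) = 4.95*y^3 - 2.06*y^2 + 6.01*y + 1.47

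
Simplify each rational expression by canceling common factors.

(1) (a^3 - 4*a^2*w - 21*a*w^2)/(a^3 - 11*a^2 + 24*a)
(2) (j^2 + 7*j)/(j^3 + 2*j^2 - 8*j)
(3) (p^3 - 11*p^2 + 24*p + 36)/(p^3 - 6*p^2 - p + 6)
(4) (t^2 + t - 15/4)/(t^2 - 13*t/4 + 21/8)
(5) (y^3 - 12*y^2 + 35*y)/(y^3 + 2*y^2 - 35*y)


(1) = (a^2 - 4*a*w - 21*w^2)/(a^2 - 11*a + 24)
(2) = (j + 7)/(j^2 + 2*j - 8)
(3) = (p - 6)/(p - 1)
(4) = (4*t + 10)/(4*t - 7)
(5) = (y - 7)/(y + 7)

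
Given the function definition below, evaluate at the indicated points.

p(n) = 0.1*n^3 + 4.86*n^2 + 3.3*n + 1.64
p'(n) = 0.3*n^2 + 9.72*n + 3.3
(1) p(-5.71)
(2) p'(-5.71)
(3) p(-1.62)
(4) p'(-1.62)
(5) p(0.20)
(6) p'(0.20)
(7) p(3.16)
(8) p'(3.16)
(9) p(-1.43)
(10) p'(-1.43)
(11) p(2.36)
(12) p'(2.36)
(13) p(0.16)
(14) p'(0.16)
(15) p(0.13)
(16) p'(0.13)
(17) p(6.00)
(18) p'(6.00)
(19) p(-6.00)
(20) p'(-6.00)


(1) = 122.64
(2) = -42.42
(3) = 8.62
(4) = -11.66
(5) = 2.50
(6) = 5.26
(7) = 63.75
(8) = 37.01
(9) = 6.57
(10) = -9.99
(11) = 37.81
(12) = 27.91
(13) = 2.29
(14) = 4.86
(15) = 2.15
(16) = 4.57
(17) = 218.00
(18) = 72.42
(19) = 135.20
(20) = -44.22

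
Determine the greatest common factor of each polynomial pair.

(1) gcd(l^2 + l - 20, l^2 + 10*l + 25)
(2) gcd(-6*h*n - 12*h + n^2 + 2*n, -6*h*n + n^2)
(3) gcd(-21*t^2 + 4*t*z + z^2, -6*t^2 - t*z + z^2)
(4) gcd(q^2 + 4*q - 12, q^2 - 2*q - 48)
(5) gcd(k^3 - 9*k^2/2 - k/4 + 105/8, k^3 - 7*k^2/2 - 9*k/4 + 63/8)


(1) = gcd((l - 4)*(l + 5), (l + 5)^2) = l + 5
(2) = 6*h - n
(3) = -3*t + z
(4) = q + 6
(5) = gcd((k - 7/2)*(k - 5/2)*(k + 3/2), (k - 7/2)*(k - 3/2)*(k + 3/2)) = k^2 - 2*k - 21/4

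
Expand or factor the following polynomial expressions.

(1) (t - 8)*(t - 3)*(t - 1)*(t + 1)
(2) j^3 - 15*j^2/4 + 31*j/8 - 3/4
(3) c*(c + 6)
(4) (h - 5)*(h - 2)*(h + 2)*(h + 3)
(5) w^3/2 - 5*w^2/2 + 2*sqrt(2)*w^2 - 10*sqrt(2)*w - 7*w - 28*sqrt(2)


(1) = t^4 - 11*t^3 + 23*t^2 + 11*t - 24
(2) = (j - 2)*(j - 3/2)*(j - 1/4)
(3) = c^2 + 6*c
(4) = h^4 - 2*h^3 - 19*h^2 + 8*h + 60
(5) = (w/2 + 1)*(w - 7)*(w + 4*sqrt(2))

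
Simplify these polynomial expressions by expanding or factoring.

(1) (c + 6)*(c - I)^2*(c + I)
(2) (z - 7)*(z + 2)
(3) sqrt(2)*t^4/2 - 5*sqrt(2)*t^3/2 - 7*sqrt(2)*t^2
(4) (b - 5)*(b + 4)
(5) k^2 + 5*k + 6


(1) = c^4 + 6*c^3 - I*c^3 + c^2 - 6*I*c^2 + 6*c - I*c - 6*I
(2) = z^2 - 5*z - 14
(3) = t^2*(t - 7)*(sqrt(2)*t/2 + sqrt(2))
(4) = b^2 - b - 20
(5) = (k + 2)*(k + 3)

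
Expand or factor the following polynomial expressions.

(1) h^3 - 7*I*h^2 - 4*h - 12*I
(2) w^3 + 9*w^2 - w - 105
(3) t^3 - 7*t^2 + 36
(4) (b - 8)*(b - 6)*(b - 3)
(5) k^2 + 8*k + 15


(1) = (h - 6*I)*(h - 2*I)*(h + I)
(2) = (w - 3)*(w + 5)*(w + 7)
(3) = (t - 6)*(t - 3)*(t + 2)
(4) = b^3 - 17*b^2 + 90*b - 144
(5) = (k + 3)*(k + 5)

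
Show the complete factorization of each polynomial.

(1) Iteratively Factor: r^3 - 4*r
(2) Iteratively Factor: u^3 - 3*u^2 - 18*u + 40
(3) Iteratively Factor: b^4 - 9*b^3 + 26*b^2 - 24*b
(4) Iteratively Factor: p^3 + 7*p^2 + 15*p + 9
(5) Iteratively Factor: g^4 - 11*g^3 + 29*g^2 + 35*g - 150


(1) = (r + 2)*(r^2 - 2*r) = r*(r + 2)*(r - 2)
(2) = (u + 4)*(u^2 - 7*u + 10) = (u - 2)*(u + 4)*(u - 5)
(3) = (b - 4)*(b^3 - 5*b^2 + 6*b) = (b - 4)*(b - 3)*(b^2 - 2*b) = b*(b - 4)*(b - 3)*(b - 2)
(4) = (p + 3)*(p^2 + 4*p + 3) = (p + 3)^2*(p + 1)
(5) = (g - 5)*(g^3 - 6*g^2 - g + 30) = (g - 5)*(g + 2)*(g^2 - 8*g + 15) = (g - 5)^2*(g + 2)*(g - 3)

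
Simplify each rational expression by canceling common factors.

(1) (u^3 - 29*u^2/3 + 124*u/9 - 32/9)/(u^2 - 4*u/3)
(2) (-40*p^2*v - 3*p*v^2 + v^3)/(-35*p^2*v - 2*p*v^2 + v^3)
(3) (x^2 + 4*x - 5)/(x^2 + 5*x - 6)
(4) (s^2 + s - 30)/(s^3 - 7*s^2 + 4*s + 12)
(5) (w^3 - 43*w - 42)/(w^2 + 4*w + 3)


(1) = (3*u^2 - 25*u + 8)/(3*u)
(2) = (8*p - v)/(7*p - v)
(3) = (x + 5)/(x + 6)
(4) = (s^2 + s - 30)/(s^3 - 7*s^2 + 4*s + 12)
(5) = (w^2 - w - 42)/(w + 3)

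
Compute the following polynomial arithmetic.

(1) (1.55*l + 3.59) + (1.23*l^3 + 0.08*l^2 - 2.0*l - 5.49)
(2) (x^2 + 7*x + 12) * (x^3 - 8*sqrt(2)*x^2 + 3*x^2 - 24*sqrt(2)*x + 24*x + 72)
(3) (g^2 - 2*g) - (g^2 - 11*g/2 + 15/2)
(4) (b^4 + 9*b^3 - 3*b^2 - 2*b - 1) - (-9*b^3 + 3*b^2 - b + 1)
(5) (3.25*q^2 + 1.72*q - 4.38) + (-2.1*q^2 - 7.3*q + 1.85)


(1) = 1.23*l^3 + 0.08*l^2 - 0.45*l - 1.9
(2) = x^5 - 8*sqrt(2)*x^4 + 10*x^4 - 80*sqrt(2)*x^3 + 57*x^3 - 264*sqrt(2)*x^2 + 276*x^2 - 288*sqrt(2)*x + 792*x + 864
(3) = 7*g/2 - 15/2
(4) = b^4 + 18*b^3 - 6*b^2 - b - 2
(5) = 1.15*q^2 - 5.58*q - 2.53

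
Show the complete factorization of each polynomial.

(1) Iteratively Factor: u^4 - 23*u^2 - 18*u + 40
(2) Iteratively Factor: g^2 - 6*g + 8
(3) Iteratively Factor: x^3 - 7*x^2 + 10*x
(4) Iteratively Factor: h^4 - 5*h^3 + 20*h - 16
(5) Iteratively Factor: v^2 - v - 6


(1) = (u + 4)*(u^3 - 4*u^2 - 7*u + 10) = (u + 2)*(u + 4)*(u^2 - 6*u + 5) = (u - 1)*(u + 2)*(u + 4)*(u - 5)
(2) = (g - 2)*(g - 4)
(3) = (x - 5)*(x^2 - 2*x) = x*(x - 5)*(x - 2)
(4) = (h - 2)*(h^3 - 3*h^2 - 6*h + 8) = (h - 2)*(h + 2)*(h^2 - 5*h + 4) = (h - 2)*(h - 1)*(h + 2)*(h - 4)
(5) = (v - 3)*(v + 2)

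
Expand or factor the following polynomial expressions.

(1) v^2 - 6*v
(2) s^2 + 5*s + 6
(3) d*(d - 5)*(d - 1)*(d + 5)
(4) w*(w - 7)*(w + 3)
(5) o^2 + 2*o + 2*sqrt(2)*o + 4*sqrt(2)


(1) = v*(v - 6)
(2) = (s + 2)*(s + 3)
(3) = d^4 - d^3 - 25*d^2 + 25*d
(4) = w^3 - 4*w^2 - 21*w
(5) = (o + 2)*(o + 2*sqrt(2))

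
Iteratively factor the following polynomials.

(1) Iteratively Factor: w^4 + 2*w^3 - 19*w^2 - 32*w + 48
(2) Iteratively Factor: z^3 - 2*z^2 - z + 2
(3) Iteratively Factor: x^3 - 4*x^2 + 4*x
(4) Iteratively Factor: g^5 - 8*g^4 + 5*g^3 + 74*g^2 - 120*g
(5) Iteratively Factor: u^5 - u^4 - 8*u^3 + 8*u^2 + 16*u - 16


(1) = (w - 4)*(w^3 + 6*w^2 + 5*w - 12) = (w - 4)*(w - 1)*(w^2 + 7*w + 12) = (w - 4)*(w - 1)*(w + 4)*(w + 3)
(2) = (z + 1)*(z^2 - 3*z + 2) = (z - 2)*(z + 1)*(z - 1)
(3) = (x)*(x^2 - 4*x + 4) = x*(x - 2)*(x - 2)
(4) = (g - 4)*(g^4 - 4*g^3 - 11*g^2 + 30*g) = (g - 4)*(g + 3)*(g^3 - 7*g^2 + 10*g) = (g - 4)*(g - 2)*(g + 3)*(g^2 - 5*g) = (g - 5)*(g - 4)*(g - 2)*(g + 3)*(g)
(5) = (u + 2)*(u^4 - 3*u^3 - 2*u^2 + 12*u - 8) = (u + 2)^2*(u^3 - 5*u^2 + 8*u - 4) = (u - 2)*(u + 2)^2*(u^2 - 3*u + 2) = (u - 2)*(u - 1)*(u + 2)^2*(u - 2)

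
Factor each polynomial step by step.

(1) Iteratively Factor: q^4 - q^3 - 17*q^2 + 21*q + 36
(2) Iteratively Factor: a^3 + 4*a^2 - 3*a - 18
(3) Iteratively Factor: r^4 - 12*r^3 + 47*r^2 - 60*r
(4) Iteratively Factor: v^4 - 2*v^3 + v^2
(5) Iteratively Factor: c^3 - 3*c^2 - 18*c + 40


(1) = (q - 3)*(q^3 + 2*q^2 - 11*q - 12) = (q - 3)*(q + 1)*(q^2 + q - 12) = (q - 3)*(q + 1)*(q + 4)*(q - 3)
(2) = (a - 2)*(a^2 + 6*a + 9) = (a - 2)*(a + 3)*(a + 3)
(3) = (r - 5)*(r^3 - 7*r^2 + 12*r) = (r - 5)*(r - 4)*(r^2 - 3*r) = (r - 5)*(r - 4)*(r - 3)*(r)
(4) = (v)*(v^3 - 2*v^2 + v) = v*(v - 1)*(v^2 - v) = v^2*(v - 1)*(v - 1)
(5) = (c - 2)*(c^2 - c - 20) = (c - 2)*(c + 4)*(c - 5)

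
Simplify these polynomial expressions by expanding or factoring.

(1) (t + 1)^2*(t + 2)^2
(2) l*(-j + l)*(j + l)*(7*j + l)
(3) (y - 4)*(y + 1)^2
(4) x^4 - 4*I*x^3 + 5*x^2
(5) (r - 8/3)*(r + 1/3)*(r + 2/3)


(1) = t^4 + 6*t^3 + 13*t^2 + 12*t + 4
(2) = -7*j^3*l - j^2*l^2 + 7*j*l^3 + l^4
(3) = y^3 - 2*y^2 - 7*y - 4
(4) = x^2*(x - 5*I)*(x + I)
(5) = r^3 - 5*r^2/3 - 22*r/9 - 16/27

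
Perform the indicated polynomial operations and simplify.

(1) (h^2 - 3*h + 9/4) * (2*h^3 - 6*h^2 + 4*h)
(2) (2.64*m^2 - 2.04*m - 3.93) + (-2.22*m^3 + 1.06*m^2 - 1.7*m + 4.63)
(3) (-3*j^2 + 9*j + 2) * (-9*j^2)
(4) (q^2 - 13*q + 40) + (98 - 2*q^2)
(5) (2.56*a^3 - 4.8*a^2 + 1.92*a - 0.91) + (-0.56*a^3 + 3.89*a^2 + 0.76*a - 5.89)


(1) = 2*h^5 - 12*h^4 + 53*h^3/2 - 51*h^2/2 + 9*h
(2) = -2.22*m^3 + 3.7*m^2 - 3.74*m + 0.7
(3) = 27*j^4 - 81*j^3 - 18*j^2
(4) = -q^2 - 13*q + 138
(5) = 2.0*a^3 - 0.91*a^2 + 2.68*a - 6.8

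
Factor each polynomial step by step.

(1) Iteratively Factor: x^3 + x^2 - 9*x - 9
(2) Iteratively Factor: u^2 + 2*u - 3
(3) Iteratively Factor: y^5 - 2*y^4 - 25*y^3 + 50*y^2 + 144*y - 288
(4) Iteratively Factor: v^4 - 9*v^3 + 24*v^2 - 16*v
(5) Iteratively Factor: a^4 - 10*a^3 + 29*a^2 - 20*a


(1) = (x + 1)*(x^2 - 9) = (x + 1)*(x + 3)*(x - 3)
(2) = (u + 3)*(u - 1)
(3) = (y - 4)*(y^4 + 2*y^3 - 17*y^2 - 18*y + 72) = (y - 4)*(y + 4)*(y^3 - 2*y^2 - 9*y + 18) = (y - 4)*(y + 3)*(y + 4)*(y^2 - 5*y + 6) = (y - 4)*(y - 2)*(y + 3)*(y + 4)*(y - 3)
(4) = (v)*(v^3 - 9*v^2 + 24*v - 16) = v*(v - 4)*(v^2 - 5*v + 4) = v*(v - 4)^2*(v - 1)
(5) = (a - 1)*(a^3 - 9*a^2 + 20*a) = a*(a - 1)*(a^2 - 9*a + 20) = a*(a - 4)*(a - 1)*(a - 5)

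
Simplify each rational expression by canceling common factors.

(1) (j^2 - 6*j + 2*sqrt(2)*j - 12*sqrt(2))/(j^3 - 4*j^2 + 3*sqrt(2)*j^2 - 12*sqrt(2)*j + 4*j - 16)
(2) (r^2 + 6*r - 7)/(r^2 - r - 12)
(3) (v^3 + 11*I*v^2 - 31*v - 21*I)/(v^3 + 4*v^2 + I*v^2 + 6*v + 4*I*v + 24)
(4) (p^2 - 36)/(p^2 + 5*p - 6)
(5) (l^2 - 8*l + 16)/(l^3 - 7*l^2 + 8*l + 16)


(1) = (j - 6)/(j^2 + j*(-4 + sqrt(2)) - 4*sqrt(2))
(2) = (r^2 + 6*r - 7)/(r^2 - r - 12)
(3) = (v^2 + 8*I*v - 7)/(v^2 + v*(4 - 2*I) - 8*I)
(4) = (p - 6)/(p - 1)
(5) = 1/(l + 1)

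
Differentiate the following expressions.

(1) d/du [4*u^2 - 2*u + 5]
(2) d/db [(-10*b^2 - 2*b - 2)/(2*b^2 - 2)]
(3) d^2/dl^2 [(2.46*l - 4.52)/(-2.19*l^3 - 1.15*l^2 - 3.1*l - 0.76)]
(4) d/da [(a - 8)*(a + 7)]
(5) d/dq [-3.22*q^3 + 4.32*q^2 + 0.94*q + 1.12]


(1) = 8*u - 2
(2) = (b^2 + 12*b + 1)/(b^4 - 2*b^2 + 1)
(3) = (-70.790436*l^5 + 222.967404*l^4 + 209.0331*l^3 + 269.116968*l^2 + 64.444512*l + 90.56496)/(10.503459*l^9 + 16.546545*l^8 + 53.292555*l^7 + 59.300083*l^6 + 86.92131*l^5 + 67.12764*l^4 + 49.842232*l^3 + 23.90352*l^2 + 5.37168*l + 0.438976)
(4) = 2*a - 1
(5) = -9.66*q^2 + 8.64*q + 0.94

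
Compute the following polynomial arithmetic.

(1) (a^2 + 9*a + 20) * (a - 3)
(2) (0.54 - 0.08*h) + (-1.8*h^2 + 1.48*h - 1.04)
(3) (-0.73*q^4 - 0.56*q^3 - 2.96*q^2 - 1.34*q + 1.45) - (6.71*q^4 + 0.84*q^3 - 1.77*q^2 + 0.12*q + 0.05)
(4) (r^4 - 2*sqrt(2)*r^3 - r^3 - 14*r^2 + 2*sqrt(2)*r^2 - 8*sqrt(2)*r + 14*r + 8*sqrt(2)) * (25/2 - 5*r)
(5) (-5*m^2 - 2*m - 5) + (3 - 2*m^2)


(1) = a^3 + 6*a^2 - 7*a - 60
(2) = -1.8*h^2 + 1.4*h - 0.5
(3) = -7.44*q^4 - 1.4*q^3 - 1.19*q^2 - 1.46*q + 1.4
(4) = -5*r^5 + 10*sqrt(2)*r^4 + 35*r^4/2 - 35*sqrt(2)*r^3 + 115*r^3/2 - 245*r^2 + 65*sqrt(2)*r^2 - 140*sqrt(2)*r + 175*r + 100*sqrt(2)
(5) = -7*m^2 - 2*m - 2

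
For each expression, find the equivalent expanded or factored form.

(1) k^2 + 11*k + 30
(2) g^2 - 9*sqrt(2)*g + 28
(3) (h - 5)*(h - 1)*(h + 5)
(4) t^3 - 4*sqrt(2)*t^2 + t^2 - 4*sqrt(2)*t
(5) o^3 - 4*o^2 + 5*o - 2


(1) = (k + 5)*(k + 6)
(2) = (g - 7*sqrt(2))*(g - 2*sqrt(2))
(3) = h^3 - h^2 - 25*h + 25
(4) = t*(t + 1)*(t - 4*sqrt(2))
(5) = (o - 2)*(o - 1)^2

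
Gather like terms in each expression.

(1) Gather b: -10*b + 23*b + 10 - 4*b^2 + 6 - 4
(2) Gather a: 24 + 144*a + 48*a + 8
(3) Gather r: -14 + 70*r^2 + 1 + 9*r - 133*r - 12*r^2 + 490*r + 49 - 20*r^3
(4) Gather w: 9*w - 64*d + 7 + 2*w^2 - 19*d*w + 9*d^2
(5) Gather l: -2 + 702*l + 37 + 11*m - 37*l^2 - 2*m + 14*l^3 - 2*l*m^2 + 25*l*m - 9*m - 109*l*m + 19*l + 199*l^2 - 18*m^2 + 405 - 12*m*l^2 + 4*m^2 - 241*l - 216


(1) = -4*b^2 + 13*b + 12
(2) = 192*a + 32
(3) = -20*r^3 + 58*r^2 + 366*r + 36
(4) = 9*d^2 - 64*d + 2*w^2 + w*(9 - 19*d) + 7
(5) = 14*l^3 + l^2*(162 - 12*m) + l*(-2*m^2 - 84*m + 480) - 14*m^2 + 224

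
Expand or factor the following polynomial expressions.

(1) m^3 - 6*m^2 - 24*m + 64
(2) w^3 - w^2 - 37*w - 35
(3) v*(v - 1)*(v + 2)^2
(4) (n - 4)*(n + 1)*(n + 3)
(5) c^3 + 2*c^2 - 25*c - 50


(1) = (m - 8)*(m - 2)*(m + 4)
(2) = (w - 7)*(w + 1)*(w + 5)
(3) = v^4 + 3*v^3 - 4*v
(4) = n^3 - 13*n - 12
(5) = (c - 5)*(c + 2)*(c + 5)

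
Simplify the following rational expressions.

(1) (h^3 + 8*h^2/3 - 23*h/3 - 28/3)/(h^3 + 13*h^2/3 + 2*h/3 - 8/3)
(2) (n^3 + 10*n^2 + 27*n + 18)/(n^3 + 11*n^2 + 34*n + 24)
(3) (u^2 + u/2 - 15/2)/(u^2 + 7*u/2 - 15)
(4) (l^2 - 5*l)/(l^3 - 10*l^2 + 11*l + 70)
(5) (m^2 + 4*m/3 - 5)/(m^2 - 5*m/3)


(1) = (3*h - 7)/(3*h - 2)
(2) = (n + 3)/(n + 4)
(3) = (u + 3)/(u + 6)
(4) = l/(l^2 - 5*l - 14)
(5) = (m + 3)/m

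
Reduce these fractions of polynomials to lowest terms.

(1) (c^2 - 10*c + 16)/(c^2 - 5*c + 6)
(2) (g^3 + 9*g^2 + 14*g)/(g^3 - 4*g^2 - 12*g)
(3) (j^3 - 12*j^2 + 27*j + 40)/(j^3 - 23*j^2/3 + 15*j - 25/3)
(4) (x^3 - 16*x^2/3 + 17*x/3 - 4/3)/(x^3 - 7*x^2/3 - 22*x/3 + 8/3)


(1) = (c - 8)/(c - 3)
(2) = (g + 7)/(g - 6)
(3) = (3*j^2 - 21*j - 24)/(3*j^2 - 8*j + 5)
(4) = (x - 1)/(x + 2)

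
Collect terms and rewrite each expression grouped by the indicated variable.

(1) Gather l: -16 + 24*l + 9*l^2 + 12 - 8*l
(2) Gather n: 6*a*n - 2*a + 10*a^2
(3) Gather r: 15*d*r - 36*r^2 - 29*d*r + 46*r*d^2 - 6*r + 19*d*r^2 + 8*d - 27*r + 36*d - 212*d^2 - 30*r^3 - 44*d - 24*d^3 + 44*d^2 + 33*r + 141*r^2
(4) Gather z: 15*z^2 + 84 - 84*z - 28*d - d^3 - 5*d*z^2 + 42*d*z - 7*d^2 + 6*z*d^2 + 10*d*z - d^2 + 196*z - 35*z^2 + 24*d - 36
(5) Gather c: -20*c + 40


(1) = 9*l^2 + 16*l - 4
(2) = 10*a^2 + 6*a*n - 2*a
(3) = -24*d^3 - 168*d^2 - 30*r^3 + r^2*(19*d + 105) + r*(46*d^2 - 14*d)
(4) = -d^3 - 8*d^2 - 4*d + z^2*(-5*d - 20) + z*(6*d^2 + 52*d + 112) + 48
(5) = 40 - 20*c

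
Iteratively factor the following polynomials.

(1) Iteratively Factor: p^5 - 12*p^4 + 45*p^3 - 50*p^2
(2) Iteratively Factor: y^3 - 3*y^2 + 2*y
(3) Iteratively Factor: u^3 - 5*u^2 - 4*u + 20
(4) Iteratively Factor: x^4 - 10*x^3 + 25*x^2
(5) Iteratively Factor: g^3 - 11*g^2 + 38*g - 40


(1) = (p - 2)*(p^4 - 10*p^3 + 25*p^2) = p*(p - 2)*(p^3 - 10*p^2 + 25*p) = p*(p - 5)*(p - 2)*(p^2 - 5*p) = p^2*(p - 5)*(p - 2)*(p - 5)
(2) = (y)*(y^2 - 3*y + 2) = y*(y - 2)*(y - 1)
(3) = (u + 2)*(u^2 - 7*u + 10) = (u - 2)*(u + 2)*(u - 5)
(4) = (x - 5)*(x^3 - 5*x^2) = (x - 5)^2*(x^2) = x*(x - 5)^2*(x)
(5) = (g - 2)*(g^2 - 9*g + 20) = (g - 4)*(g - 2)*(g - 5)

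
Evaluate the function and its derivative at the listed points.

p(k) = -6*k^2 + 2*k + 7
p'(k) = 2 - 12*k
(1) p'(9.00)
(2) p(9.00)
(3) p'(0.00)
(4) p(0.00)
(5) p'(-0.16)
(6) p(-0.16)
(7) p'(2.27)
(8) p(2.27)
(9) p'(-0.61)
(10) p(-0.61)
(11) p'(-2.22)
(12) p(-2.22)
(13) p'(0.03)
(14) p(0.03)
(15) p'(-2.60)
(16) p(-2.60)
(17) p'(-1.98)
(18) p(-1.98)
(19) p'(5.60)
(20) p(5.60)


(1) = -106.00
(2) = -461.00
(3) = 2.00
(4) = 7.00
(5) = 3.92
(6) = 6.53
(7) = -25.24
(8) = -19.38
(9) = 9.32
(10) = 3.55
(11) = 28.64
(12) = -27.01
(13) = 1.64
(14) = 7.05
(15) = 33.20
(16) = -38.76
(17) = 25.76
(18) = -20.48
(19) = -65.20
(20) = -169.96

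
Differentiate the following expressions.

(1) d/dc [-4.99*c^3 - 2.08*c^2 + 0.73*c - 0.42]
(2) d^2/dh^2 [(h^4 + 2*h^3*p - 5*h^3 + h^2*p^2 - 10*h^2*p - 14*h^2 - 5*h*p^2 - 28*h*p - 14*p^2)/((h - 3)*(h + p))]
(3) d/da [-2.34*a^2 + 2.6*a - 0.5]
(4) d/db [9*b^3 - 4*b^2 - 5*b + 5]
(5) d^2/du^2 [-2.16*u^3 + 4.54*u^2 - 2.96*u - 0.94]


(1) = -14.97*c^2 - 4.16*c + 0.73
(2) = 2*(h^3 - 9*h^2 + 27*h - 20*p - 87)/(h^3 - 9*h^2 + 27*h - 27)
(3) = 2.6 - 4.68*a
(4) = 27*b^2 - 8*b - 5
(5) = 9.08 - 12.96*u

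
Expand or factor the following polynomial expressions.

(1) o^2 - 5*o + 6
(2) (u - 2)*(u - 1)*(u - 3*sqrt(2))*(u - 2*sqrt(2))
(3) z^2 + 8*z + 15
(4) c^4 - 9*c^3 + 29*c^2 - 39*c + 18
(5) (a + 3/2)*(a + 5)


(1) = (o - 3)*(o - 2)
(2) = u^4 - 5*sqrt(2)*u^3 - 3*u^3 + 14*u^2 + 15*sqrt(2)*u^2 - 36*u - 10*sqrt(2)*u + 24
(3) = (z + 3)*(z + 5)
(4) = (c - 3)^2*(c - 2)*(c - 1)
(5) = a^2 + 13*a/2 + 15/2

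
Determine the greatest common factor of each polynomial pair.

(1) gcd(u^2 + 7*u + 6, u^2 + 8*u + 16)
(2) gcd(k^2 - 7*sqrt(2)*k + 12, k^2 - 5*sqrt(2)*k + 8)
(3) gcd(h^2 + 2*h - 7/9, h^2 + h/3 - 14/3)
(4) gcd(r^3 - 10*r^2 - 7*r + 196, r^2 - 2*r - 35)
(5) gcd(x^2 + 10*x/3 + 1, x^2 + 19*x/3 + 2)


(1) = gcd((u + 1)*(u + 6), (u + 4)^2) = 1
(2) = gcd((k - 6*sqrt(2))*(k - sqrt(2)), (k - 4*sqrt(2))*(k - sqrt(2))) = k - sqrt(2)
(3) = gcd((h - 1/3)*(h + 7/3), (h - 2)*(h + 7/3)) = h + 7/3
(4) = r - 7
(5) = gcd((x + 1/3)*(x + 3), (x + 1/3)*(x + 6)) = x + 1/3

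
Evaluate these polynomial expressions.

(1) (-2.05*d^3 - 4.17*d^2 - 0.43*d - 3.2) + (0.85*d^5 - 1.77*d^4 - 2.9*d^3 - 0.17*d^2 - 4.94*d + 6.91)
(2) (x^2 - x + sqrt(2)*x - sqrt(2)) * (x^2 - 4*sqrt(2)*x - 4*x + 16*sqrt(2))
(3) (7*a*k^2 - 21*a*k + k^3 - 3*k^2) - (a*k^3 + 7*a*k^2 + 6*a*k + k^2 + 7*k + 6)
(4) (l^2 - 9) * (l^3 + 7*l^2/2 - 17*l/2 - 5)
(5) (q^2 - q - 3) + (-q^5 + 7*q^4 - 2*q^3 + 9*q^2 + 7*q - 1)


(1) = 0.85*d^5 - 1.77*d^4 - 4.95*d^3 - 4.34*d^2 - 5.37*d + 3.71
(2) = x^4 - 5*x^3 - 3*sqrt(2)*x^3 - 4*x^2 + 15*sqrt(2)*x^2 - 12*sqrt(2)*x + 40*x - 32
(3) = -a*k^3 - 27*a*k + k^3 - 4*k^2 - 7*k - 6
(4) = l^5 + 7*l^4/2 - 35*l^3/2 - 73*l^2/2 + 153*l/2 + 45
(5) = -q^5 + 7*q^4 - 2*q^3 + 10*q^2 + 6*q - 4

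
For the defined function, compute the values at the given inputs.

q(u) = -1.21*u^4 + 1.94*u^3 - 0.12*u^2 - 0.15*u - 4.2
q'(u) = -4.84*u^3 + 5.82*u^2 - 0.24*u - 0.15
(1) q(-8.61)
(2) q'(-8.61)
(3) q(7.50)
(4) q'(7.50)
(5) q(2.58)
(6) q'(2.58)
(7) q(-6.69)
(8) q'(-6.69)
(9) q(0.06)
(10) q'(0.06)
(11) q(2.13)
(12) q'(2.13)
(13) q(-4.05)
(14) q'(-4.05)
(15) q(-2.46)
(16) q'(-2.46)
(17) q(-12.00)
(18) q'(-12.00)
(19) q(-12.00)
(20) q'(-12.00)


(1) = -7899.70
(2) = 3522.63
(3) = -3022.15
(4) = -1716.45
(5) = -25.68
(6) = -45.15
(7) = -3013.20
(8) = 1711.12
(9) = -4.21
(10) = -0.14
(11) = -11.22
(12) = -21.03
(13) = -459.98
(14) = 417.81
(15) = -77.75
(16) = 107.71
(17) = -28462.56
(18) = 9204.33
(19) = -28462.56
(20) = 9204.33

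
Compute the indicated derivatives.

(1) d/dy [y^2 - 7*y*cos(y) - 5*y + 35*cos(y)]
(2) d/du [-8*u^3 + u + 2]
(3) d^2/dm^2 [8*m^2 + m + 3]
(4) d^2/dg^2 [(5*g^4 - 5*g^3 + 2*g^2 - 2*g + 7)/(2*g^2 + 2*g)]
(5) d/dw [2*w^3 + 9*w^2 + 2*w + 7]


(1) = 7*y*sin(y) + 2*y - 35*sin(y) - 7*cos(y) - 5
(2) = 1 - 24*u^2
(3) = 16
(4) = (5*g^6 + 15*g^5 + 15*g^4 - 9*g^3 + 21*g^2 + 21*g + 7)/(g^3*(g^3 + 3*g^2 + 3*g + 1))
(5) = 6*w^2 + 18*w + 2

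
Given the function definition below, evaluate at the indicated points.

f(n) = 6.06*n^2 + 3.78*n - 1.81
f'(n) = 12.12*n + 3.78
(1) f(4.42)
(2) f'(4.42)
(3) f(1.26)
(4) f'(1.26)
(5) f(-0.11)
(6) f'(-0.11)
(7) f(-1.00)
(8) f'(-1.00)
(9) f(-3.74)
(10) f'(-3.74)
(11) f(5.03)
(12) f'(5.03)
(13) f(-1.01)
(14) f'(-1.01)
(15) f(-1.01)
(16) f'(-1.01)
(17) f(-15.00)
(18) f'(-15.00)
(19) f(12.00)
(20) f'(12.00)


(1) = 133.29
(2) = 57.35
(3) = 12.57
(4) = 19.05
(5) = -2.15
(6) = 2.45
(7) = 0.47
(8) = -8.34
(9) = 68.82
(10) = -41.55
(11) = 170.53
(12) = 64.74
(13) = 0.55
(14) = -8.46
(15) = 0.55
(16) = -8.46
(17) = 1304.99
(18) = -178.02
(19) = 916.19
(20) = 149.22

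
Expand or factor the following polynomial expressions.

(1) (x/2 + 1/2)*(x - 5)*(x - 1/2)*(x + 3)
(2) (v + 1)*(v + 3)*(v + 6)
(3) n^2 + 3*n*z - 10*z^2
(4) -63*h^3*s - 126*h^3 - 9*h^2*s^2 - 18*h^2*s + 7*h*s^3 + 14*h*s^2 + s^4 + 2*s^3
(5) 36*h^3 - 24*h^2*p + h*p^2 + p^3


(1) = x^4/2 - 3*x^3/4 - 33*x^2/4 - 13*x/4 + 15/4
(2) = v^3 + 10*v^2 + 27*v + 18
(3) = (n - 2*z)*(n + 5*z)
(4) = (-3*h + s)*(3*h + s)*(7*h + s)*(s + 2)
(5) = (-3*h + p)*(-2*h + p)*(6*h + p)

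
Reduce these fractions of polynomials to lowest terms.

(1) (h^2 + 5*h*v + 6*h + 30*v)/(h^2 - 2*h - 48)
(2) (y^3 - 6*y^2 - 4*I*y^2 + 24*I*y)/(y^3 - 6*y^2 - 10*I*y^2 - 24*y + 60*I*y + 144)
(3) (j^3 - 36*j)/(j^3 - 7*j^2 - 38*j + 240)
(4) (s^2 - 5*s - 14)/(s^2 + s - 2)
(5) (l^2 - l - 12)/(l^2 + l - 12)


(1) = (h + 5*v)/(h - 8)
(2) = y/(y - 6*I)
(3) = (j^2 - 6*j)/(j^2 - 13*j + 40)
(4) = (s - 7)/(s - 1)
(5) = (l^2 - l - 12)/(l^2 + l - 12)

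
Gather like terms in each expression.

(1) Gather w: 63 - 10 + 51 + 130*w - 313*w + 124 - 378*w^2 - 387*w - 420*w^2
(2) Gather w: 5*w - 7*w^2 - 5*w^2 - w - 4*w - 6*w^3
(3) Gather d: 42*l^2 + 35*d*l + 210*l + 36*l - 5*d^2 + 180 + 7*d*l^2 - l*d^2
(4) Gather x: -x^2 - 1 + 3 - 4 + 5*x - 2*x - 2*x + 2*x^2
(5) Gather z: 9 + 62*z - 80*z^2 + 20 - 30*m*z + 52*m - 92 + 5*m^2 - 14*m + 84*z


(1) = -798*w^2 - 570*w + 228
(2) = -6*w^3 - 12*w^2
(3) = d^2*(-l - 5) + d*(7*l^2 + 35*l) + 42*l^2 + 246*l + 180
(4) = x^2 + x - 2
(5) = 5*m^2 + 38*m - 80*z^2 + z*(146 - 30*m) - 63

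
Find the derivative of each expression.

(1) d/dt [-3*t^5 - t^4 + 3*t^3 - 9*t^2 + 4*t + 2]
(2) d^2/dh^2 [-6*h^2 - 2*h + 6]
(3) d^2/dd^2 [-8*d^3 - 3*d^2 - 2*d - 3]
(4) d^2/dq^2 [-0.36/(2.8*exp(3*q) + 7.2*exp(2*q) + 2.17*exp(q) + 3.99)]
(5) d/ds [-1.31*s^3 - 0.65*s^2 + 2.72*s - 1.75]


(1) = -15*t^4 - 4*t^3 + 9*t^2 - 18*t + 4
(2) = -12
(3) = -48*d - 6
(4) = (-0.36*(8.4*exp(2*q) + 14.4*exp(q) + 2.17)*(16.8*exp(2*q) + 28.8*exp(q) + 4.34)*exp(q) + (9.072*exp(2*q) + 10.368*exp(q) + 0.7812)*(2.8*exp(3*q) + 7.2*exp(2*q) + 2.17*exp(q) + 3.99))*exp(q)/(2.8*exp(3*q) + 7.2*exp(2*q) + 2.17*exp(q) + 3.99)^3
(5) = -3.93*s^2 - 1.3*s + 2.72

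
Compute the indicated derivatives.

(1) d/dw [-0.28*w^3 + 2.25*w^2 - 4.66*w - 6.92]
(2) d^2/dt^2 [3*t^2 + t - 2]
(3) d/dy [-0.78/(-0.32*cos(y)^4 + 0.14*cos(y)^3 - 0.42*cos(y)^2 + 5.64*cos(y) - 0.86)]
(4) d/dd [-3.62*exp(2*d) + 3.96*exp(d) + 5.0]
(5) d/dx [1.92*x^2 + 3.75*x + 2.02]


(1) = -0.84*w^2 + 4.5*w - 4.66
(2) = 6
(3) = (0.9984*cos(y)^3 - 0.3276*cos(y)^2 + 0.6552*cos(y) - 4.3992)*sin(y)/(0.32*cos(y)^4 - 0.14*cos(y)^3 + 0.42*cos(y)^2 - 5.64*cos(y) + 0.86)^2
(4) = (3.96 - 7.24*exp(d))*exp(d)
(5) = 3.84*x + 3.75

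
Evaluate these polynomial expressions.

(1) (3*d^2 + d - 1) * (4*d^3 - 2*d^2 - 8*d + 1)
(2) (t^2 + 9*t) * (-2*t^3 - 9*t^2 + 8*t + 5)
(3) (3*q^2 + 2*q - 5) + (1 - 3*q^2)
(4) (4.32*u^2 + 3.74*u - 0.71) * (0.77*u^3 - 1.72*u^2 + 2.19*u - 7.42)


(1) = 12*d^5 - 2*d^4 - 30*d^3 - 3*d^2 + 9*d - 1
(2) = -2*t^5 - 27*t^4 - 73*t^3 + 77*t^2 + 45*t
(3) = 2*q - 4
(4) = 3.3264*u^5 - 4.5506*u^4 + 2.4813*u^3 - 22.6426*u^2 - 29.3057*u + 5.2682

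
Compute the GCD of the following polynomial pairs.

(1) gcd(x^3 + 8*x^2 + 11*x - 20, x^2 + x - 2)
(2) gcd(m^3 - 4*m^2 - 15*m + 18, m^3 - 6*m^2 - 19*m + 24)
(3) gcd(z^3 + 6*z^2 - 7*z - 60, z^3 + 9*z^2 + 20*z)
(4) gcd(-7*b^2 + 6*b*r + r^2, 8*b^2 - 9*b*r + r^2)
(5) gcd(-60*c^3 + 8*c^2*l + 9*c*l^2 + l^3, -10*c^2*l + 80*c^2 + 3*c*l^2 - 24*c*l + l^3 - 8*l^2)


(1) = gcd((x - 1)*(x + 4)*(x + 5), (x - 1)*(x + 2)) = x - 1
(2) = gcd((m - 6)*(m - 1)*(m + 3), (m - 8)*(m - 1)*(m + 3)) = m^2 + 2*m - 3
(3) = gcd((z - 3)*(z + 4)*(z + 5), z*(z + 4)*(z + 5)) = z^2 + 9*z + 20
(4) = -b + r
(5) = 10*c^2 - 3*c*l - l^2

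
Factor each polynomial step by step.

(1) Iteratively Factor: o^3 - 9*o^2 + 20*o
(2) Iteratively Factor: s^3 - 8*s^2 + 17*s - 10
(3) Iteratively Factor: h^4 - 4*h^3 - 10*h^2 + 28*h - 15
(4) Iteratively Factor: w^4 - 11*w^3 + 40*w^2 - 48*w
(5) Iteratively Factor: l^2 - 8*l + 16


(1) = (o)*(o^2 - 9*o + 20) = o*(o - 5)*(o - 4)
(2) = (s - 1)*(s^2 - 7*s + 10) = (s - 2)*(s - 1)*(s - 5)
(3) = (h + 3)*(h^3 - 7*h^2 + 11*h - 5) = (h - 5)*(h + 3)*(h^2 - 2*h + 1) = (h - 5)*(h - 1)*(h + 3)*(h - 1)
(4) = (w - 4)*(w^3 - 7*w^2 + 12*w) = (w - 4)^2*(w^2 - 3*w) = w*(w - 4)^2*(w - 3)
(5) = (l - 4)*(l - 4)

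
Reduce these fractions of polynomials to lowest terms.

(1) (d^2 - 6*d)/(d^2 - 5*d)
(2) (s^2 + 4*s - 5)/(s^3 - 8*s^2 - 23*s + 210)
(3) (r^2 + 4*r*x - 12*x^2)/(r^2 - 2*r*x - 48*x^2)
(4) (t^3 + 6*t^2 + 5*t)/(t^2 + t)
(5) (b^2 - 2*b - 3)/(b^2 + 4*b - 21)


(1) = (d - 6)/(d - 5)
(2) = (s - 1)/(s^2 - 13*s + 42)
(3) = (-r + 2*x)/(-r + 8*x)
(4) = t + 5
(5) = (b + 1)/(b + 7)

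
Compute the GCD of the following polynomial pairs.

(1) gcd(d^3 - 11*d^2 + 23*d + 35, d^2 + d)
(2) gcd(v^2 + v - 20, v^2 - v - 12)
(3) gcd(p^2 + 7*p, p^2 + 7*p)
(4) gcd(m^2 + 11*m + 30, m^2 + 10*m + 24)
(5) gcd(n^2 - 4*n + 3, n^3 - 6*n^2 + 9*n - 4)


(1) = gcd((d - 7)*(d - 5)*(d + 1), d*(d + 1)) = d + 1
(2) = v - 4
(3) = gcd(p*(p + 7), p*(p + 7)) = p^2 + 7*p
(4) = m + 6
(5) = gcd((n - 3)*(n - 1), (n - 4)*(n - 1)^2) = n - 1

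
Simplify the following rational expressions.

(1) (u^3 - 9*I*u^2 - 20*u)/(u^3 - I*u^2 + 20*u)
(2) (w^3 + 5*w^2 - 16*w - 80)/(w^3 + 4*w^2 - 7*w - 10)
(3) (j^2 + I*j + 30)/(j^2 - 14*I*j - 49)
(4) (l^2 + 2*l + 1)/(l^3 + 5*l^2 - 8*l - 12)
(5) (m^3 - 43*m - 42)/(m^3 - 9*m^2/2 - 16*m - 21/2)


(1) = (u - 4*I)/(u + 4*I)
(2) = (w^2 - 16)/(w^2 - w - 2)
(3) = (j^2 + I*j + 30)/(j^2 - 14*I*j - 49)
(4) = (l + 1)/(l^2 + 4*l - 12)
(5) = (2*m + 12)/(2*m + 3)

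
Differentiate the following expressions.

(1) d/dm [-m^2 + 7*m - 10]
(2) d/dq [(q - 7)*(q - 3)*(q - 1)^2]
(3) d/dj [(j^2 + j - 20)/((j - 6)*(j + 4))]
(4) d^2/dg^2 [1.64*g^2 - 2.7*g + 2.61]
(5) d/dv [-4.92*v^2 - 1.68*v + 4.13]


(1) = 7 - 2*m
(2) = 4*q^3 - 36*q^2 + 84*q - 52
(3) = (-3*j^2 - 8*j - 64)/(j^4 - 4*j^3 - 44*j^2 + 96*j + 576)
(4) = 3.28000000000000
(5) = -9.84*v - 1.68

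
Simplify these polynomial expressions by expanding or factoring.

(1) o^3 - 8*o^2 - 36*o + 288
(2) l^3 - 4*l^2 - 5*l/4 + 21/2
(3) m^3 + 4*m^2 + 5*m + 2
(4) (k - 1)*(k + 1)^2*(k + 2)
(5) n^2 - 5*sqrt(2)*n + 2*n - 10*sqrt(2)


(1) = (o - 8)*(o - 6)*(o + 6)
(2) = (l - 7/2)*(l - 2)*(l + 3/2)
(3) = (m + 1)^2*(m + 2)
(4) = k^4 + 3*k^3 + k^2 - 3*k - 2
(5) = (n + 2)*(n - 5*sqrt(2))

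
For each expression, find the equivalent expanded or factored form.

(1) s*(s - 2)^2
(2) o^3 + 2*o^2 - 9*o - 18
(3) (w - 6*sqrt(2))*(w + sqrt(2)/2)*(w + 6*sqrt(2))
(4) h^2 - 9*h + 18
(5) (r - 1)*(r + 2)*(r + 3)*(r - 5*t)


(1) = s^3 - 4*s^2 + 4*s
(2) = (o - 3)*(o + 2)*(o + 3)
(3) = w^3 + sqrt(2)*w^2/2 - 72*w - 36*sqrt(2)
(4) = (h - 6)*(h - 3)
(5) = r^4 - 5*r^3*t + 4*r^3 - 20*r^2*t + r^2 - 5*r*t - 6*r + 30*t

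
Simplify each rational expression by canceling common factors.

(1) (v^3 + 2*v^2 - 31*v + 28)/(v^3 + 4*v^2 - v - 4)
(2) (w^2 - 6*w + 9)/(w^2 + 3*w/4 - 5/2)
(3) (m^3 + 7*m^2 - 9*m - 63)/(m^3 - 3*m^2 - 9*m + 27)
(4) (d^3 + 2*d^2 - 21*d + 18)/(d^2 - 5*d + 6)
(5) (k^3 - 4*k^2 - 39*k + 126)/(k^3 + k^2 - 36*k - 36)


(1) = (v^2 + 3*v - 28)/(v^2 + 5*v + 4)
(2) = (4*w^2 - 24*w + 36)/(4*w^2 + 3*w - 10)
(3) = (m + 7)/(m - 3)
(4) = (d^2 + 5*d - 6)/(d - 2)
(5) = (k^2 - 10*k + 21)/(k^2 - 5*k - 6)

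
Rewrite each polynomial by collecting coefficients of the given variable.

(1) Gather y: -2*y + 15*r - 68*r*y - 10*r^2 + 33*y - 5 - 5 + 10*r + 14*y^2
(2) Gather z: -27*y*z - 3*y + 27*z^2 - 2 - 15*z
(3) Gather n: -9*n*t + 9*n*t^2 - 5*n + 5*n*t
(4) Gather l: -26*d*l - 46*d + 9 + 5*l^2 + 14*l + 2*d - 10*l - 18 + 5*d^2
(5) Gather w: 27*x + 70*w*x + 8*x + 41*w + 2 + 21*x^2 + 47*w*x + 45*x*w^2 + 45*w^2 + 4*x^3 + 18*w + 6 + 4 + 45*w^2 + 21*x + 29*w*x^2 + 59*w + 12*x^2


(1) = -10*r^2 + 25*r + 14*y^2 + y*(31 - 68*r) - 10
(2) = -3*y + 27*z^2 + z*(-27*y - 15) - 2
(3) = n*(9*t^2 - 4*t - 5)
(4) = 5*d^2 - 44*d + 5*l^2 + l*(4 - 26*d) - 9
(5) = w^2*(45*x + 90) + w*(29*x^2 + 117*x + 118) + 4*x^3 + 33*x^2 + 56*x + 12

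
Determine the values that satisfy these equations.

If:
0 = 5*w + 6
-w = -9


Then:
No Solution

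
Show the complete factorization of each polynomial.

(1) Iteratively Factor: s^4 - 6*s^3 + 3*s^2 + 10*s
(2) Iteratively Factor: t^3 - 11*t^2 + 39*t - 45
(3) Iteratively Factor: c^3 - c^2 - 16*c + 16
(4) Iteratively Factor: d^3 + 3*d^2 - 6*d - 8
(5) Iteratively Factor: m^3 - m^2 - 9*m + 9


(1) = (s - 5)*(s^3 - s^2 - 2*s) = (s - 5)*(s + 1)*(s^2 - 2*s) = (s - 5)*(s - 2)*(s + 1)*(s)
(2) = (t - 3)*(t^2 - 8*t + 15) = (t - 3)^2*(t - 5)
(3) = (c + 4)*(c^2 - 5*c + 4) = (c - 1)*(c + 4)*(c - 4)
(4) = (d + 4)*(d^2 - d - 2) = (d + 1)*(d + 4)*(d - 2)
(5) = (m - 3)*(m^2 + 2*m - 3) = (m - 3)*(m + 3)*(m - 1)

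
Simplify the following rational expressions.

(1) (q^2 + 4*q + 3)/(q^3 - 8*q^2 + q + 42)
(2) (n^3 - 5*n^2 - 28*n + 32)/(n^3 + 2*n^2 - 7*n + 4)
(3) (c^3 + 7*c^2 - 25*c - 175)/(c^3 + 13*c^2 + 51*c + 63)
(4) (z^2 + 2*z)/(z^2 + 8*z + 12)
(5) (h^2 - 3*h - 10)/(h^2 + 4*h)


(1) = (q^2 + 4*q + 3)/(q^3 - 8*q^2 + q + 42)
(2) = (n - 8)/(n - 1)
(3) = (c^2 - 25)/(c^2 + 6*c + 9)
(4) = z/(z + 6)
(5) = (h^2 - 3*h - 10)/(h^2 + 4*h)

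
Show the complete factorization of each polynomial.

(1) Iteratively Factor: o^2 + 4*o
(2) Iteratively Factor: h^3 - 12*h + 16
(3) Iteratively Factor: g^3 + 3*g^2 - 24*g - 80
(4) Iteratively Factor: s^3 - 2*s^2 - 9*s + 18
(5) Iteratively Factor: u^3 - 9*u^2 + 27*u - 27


(1) = (o + 4)*(o)
(2) = (h + 4)*(h^2 - 4*h + 4) = (h - 2)*(h + 4)*(h - 2)
(3) = (g - 5)*(g^2 + 8*g + 16) = (g - 5)*(g + 4)*(g + 4)
(4) = (s - 3)*(s^2 + s - 6) = (s - 3)*(s - 2)*(s + 3)
(5) = (u - 3)*(u^2 - 6*u + 9) = (u - 3)^2*(u - 3)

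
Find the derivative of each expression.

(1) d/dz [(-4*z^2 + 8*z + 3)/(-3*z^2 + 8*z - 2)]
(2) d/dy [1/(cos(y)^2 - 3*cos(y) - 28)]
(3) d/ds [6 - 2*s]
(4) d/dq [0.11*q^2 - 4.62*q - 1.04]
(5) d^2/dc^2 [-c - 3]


(1) = 2*(-4*z^2 + 17*z - 20)/(9*z^4 - 48*z^3 + 76*z^2 - 32*z + 4)
(2) = (2*cos(y) - 3)*sin(y)/(sin(y)^2 + 3*cos(y) + 27)^2
(3) = -2
(4) = 0.22*q - 4.62
(5) = 0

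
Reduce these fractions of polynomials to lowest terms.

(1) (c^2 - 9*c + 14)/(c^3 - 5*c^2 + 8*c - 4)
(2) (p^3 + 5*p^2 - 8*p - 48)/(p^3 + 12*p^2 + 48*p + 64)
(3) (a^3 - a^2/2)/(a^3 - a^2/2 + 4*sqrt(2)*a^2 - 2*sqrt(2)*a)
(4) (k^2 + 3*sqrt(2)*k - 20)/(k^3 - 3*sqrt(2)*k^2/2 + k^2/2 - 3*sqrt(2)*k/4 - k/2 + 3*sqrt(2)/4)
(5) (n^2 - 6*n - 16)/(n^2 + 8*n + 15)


(1) = (c - 7)/(c^2 - 3*c + 2)
(2) = (p - 3)/(p + 4)
(3) = 4*a/(4*a + 16*sqrt(2))
(4) = (4*k^2 + 12*sqrt(2)*k - 80)/(4*k^3 + k^2*(2 - 6*sqrt(2)) + k*(-3*sqrt(2) - 2) + 3*sqrt(2))
(5) = (n^2 - 6*n - 16)/(n^2 + 8*n + 15)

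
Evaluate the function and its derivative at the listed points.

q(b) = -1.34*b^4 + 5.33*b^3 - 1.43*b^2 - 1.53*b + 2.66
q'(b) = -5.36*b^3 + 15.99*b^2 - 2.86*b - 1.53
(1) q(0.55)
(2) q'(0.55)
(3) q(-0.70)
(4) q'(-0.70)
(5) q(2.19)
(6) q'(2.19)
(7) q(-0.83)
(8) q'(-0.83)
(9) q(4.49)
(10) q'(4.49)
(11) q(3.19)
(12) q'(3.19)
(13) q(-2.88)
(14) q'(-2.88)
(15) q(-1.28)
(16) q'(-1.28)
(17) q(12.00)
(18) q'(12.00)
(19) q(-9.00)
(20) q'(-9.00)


(1) = 2.15
(2) = 0.84
(3) = 0.88
(4) = 10.15
(5) = 17.61
(6) = 12.60
(7) = -0.74
(8) = 14.92
(9) = -95.19
(10) = -177.19
(11) = 17.49
(12) = -21.93
(13) = -224.31
(14) = 267.37
(15) = -12.50
(16) = 39.57
(17) = -18797.62
(18) = -6995.37
(19) = -12776.71
(20) = 5226.84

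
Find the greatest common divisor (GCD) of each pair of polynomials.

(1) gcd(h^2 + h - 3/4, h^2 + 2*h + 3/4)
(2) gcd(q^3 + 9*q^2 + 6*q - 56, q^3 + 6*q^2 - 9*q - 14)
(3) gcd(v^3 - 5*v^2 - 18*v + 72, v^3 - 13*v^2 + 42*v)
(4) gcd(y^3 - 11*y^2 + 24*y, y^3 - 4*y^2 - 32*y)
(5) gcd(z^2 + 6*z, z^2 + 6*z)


(1) = gcd((h - 1/2)*(h + 3/2), (h + 1/2)*(h + 3/2)) = h + 3/2
(2) = gcd((q - 2)*(q + 4)*(q + 7), (q - 2)*(q + 1)*(q + 7)) = q^2 + 5*q - 14
(3) = gcd((v - 6)*(v - 3)*(v + 4), v*(v - 7)*(v - 6)) = v - 6
(4) = gcd(y*(y - 8)*(y - 3), y*(y - 8)*(y + 4)) = y^2 - 8*y
(5) = z^2 + 6*z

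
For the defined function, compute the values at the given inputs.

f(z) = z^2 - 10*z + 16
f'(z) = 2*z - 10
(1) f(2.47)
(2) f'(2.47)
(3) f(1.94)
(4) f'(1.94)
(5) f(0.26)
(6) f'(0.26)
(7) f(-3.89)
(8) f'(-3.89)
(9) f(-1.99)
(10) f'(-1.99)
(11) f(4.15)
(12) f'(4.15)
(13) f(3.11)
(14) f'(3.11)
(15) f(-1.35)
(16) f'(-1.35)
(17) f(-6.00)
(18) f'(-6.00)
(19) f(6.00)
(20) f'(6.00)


(1) = -2.60
(2) = -5.06
(3) = 0.36
(4) = -6.12
(5) = 13.47
(6) = -9.48
(7) = 70.03
(8) = -17.78
(9) = 39.86
(10) = -13.98
(11) = -8.28
(12) = -1.70
(13) = -5.43
(14) = -3.78
(15) = 31.32
(16) = -12.70
(17) = 112.00
(18) = -22.00
(19) = -8.00
(20) = 2.00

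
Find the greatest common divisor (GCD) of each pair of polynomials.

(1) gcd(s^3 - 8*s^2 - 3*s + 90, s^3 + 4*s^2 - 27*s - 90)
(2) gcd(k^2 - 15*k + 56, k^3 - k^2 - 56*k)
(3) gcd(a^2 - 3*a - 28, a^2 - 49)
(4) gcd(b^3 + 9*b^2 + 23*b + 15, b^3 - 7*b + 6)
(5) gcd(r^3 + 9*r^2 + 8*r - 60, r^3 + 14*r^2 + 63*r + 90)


(1) = gcd((s - 6)*(s - 5)*(s + 3), (s - 5)*(s + 3)*(s + 6)) = s^2 - 2*s - 15
(2) = gcd((k - 8)*(k - 7), k*(k - 8)*(k + 7)) = k - 8
(3) = gcd((a - 7)*(a + 4), (a - 7)*(a + 7)) = a - 7
(4) = gcd((b + 1)*(b + 3)*(b + 5), (b - 2)*(b - 1)*(b + 3)) = b + 3
(5) = gcd((r - 2)*(r + 5)*(r + 6), (r + 3)*(r + 5)*(r + 6)) = r^2 + 11*r + 30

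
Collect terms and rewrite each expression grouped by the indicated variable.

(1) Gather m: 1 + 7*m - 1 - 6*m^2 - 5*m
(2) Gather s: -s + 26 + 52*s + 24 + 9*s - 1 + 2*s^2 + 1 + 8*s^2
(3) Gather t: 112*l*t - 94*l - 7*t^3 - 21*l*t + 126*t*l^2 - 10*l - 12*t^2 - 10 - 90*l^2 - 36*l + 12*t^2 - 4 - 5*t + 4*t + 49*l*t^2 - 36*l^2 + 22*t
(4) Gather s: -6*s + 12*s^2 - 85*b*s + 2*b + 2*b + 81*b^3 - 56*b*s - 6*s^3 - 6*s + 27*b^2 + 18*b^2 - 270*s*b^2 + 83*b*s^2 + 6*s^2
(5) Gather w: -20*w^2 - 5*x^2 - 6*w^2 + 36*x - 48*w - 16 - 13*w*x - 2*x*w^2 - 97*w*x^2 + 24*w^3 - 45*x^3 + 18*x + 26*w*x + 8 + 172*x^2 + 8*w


(1) = -6*m^2 + 2*m
(2) = 10*s^2 + 60*s + 50
(3) = -126*l^2 + 49*l*t^2 - 140*l - 7*t^3 + t*(126*l^2 + 91*l + 21) - 14
(4) = 81*b^3 + 45*b^2 + 4*b - 6*s^3 + s^2*(83*b + 18) + s*(-270*b^2 - 141*b - 12)
(5) = 24*w^3 + w^2*(-2*x - 26) + w*(-97*x^2 + 13*x - 40) - 45*x^3 + 167*x^2 + 54*x - 8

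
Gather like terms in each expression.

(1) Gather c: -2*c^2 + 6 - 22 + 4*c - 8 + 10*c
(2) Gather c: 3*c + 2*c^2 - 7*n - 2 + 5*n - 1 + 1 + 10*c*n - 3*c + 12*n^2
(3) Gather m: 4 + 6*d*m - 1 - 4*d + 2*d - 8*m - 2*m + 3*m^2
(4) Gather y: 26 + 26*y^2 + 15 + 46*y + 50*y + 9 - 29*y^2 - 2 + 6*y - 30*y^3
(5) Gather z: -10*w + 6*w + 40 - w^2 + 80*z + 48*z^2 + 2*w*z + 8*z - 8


(1) = -2*c^2 + 14*c - 24
(2) = 2*c^2 + 10*c*n + 12*n^2 - 2*n - 2
(3) = -2*d + 3*m^2 + m*(6*d - 10) + 3
(4) = -30*y^3 - 3*y^2 + 102*y + 48
(5) = -w^2 - 4*w + 48*z^2 + z*(2*w + 88) + 32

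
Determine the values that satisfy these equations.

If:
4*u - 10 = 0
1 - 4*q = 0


Then:
q = 1/4
u = 5/2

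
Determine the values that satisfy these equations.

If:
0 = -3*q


Then:
q = 0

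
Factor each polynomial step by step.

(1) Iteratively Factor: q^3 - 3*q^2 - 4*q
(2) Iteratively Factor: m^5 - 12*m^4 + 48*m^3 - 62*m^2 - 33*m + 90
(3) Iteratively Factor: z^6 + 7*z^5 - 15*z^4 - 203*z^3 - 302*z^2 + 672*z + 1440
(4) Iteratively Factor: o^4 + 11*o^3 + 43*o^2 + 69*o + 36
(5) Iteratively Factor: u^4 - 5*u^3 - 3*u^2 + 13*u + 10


(1) = (q - 4)*(q^2 + q) = (q - 4)*(q + 1)*(q)
(2) = (m - 3)*(m^4 - 9*m^3 + 21*m^2 + m - 30) = (m - 3)^2*(m^3 - 6*m^2 + 3*m + 10) = (m - 3)^2*(m - 2)*(m^2 - 4*m - 5) = (m - 5)*(m - 3)^2*(m - 2)*(m + 1)
(3) = (z - 5)*(z^5 + 12*z^4 + 45*z^3 + 22*z^2 - 192*z - 288) = (z - 5)*(z + 3)*(z^4 + 9*z^3 + 18*z^2 - 32*z - 96) = (z - 5)*(z + 3)*(z + 4)*(z^3 + 5*z^2 - 2*z - 24) = (z - 5)*(z + 3)*(z + 4)^2*(z^2 + z - 6) = (z - 5)*(z + 3)^2*(z + 4)^2*(z - 2)
(4) = (o + 1)*(o^3 + 10*o^2 + 33*o + 36) = (o + 1)*(o + 4)*(o^2 + 6*o + 9) = (o + 1)*(o + 3)*(o + 4)*(o + 3)
(5) = (u - 5)*(u^3 - 3*u - 2) = (u - 5)*(u + 1)*(u^2 - u - 2) = (u - 5)*(u - 2)*(u + 1)*(u + 1)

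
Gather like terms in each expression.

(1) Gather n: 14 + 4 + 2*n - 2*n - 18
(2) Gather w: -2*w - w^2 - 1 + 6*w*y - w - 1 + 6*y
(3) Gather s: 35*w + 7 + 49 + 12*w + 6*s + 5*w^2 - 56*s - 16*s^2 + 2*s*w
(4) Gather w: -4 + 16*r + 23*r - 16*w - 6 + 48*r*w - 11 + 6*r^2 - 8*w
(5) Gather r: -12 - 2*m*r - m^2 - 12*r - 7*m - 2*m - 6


(1) = 0
(2) = -w^2 + w*(6*y - 3) + 6*y - 2
(3) = -16*s^2 + s*(2*w - 50) + 5*w^2 + 47*w + 56
(4) = 6*r^2 + 39*r + w*(48*r - 24) - 21
(5) = -m^2 - 9*m + r*(-2*m - 12) - 18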